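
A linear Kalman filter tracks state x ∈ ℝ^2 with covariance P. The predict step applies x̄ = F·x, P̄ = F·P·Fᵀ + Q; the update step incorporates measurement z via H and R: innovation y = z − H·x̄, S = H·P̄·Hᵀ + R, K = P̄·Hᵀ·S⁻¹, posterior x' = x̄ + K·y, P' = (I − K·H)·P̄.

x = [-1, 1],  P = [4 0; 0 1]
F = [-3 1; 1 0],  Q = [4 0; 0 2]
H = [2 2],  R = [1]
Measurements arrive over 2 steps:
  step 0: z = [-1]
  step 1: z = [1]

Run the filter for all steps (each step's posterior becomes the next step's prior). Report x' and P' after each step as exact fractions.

step 0: x' = [-34/93, -3/31], P' = [449/93 -140/31; -140/31 138/31]
step 1: x' = [2977/3577, -1186/3577], P' = [14743/3577 -13627/3577; -13627/3577 67003/17885]

step 0: x̄ = F·x = [4, -1]
step 0: P̄ = F·P·Fᵀ + Q = [41 -12; -12 6]
step 0: y = z − H·x̄ = [-7]
step 0: S = H·P̄·Hᵀ + R = [93]
step 0: K = P̄·Hᵀ·S⁻¹ = [58/93; -4/31]
step 0: x' = x̄ + K·y = [-34/93, -3/31]
step 0: P' = (I − K·H)·P̄ = [449/93 -140/31; -140/31 138/31]
step 1: x̄ = F·x = [1, -34/93]
step 1: P̄ = F·P·Fᵀ + Q = [79 -19; -19 635/93]
step 1: y = z − H·x̄ = [-25/93]
step 1: S = H·P̄·Hᵀ + R = [17885/93]
step 1: K = P̄·Hᵀ·S⁻¹ = [2232/3577; -2264/17885]
step 1: x' = x̄ + K·y = [2977/3577, -1186/3577]
step 1: P' = (I − K·H)·P̄ = [14743/3577 -13627/3577; -13627/3577 67003/17885]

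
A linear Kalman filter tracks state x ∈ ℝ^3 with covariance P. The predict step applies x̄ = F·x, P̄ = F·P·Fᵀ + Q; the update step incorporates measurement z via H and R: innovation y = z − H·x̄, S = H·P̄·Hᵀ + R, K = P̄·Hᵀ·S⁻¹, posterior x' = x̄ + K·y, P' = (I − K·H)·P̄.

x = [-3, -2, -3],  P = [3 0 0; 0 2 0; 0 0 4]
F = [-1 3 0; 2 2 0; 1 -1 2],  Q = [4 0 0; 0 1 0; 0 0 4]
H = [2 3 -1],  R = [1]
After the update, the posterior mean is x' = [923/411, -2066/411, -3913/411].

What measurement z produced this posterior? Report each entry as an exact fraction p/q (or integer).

x̄ = F·x = [-3, -10, -7]
P̄ = F·P·Fᵀ + Q = [25 6 -9; 6 21 2; -9 2 25]
S = H·P̄·Hᵀ + R = [411]
K = P̄·Hᵀ·S⁻¹ = [77/411; 73/411; -37/411]
x' − x̄ = [2156/411, 2044/411, -1036/411] = K·y
y = (KᵀK)⁻¹·Kᵀ·(x' − x̄) = [28]
z = y + H·x̄ = [28] + [-29] = [-1]

z = [-1]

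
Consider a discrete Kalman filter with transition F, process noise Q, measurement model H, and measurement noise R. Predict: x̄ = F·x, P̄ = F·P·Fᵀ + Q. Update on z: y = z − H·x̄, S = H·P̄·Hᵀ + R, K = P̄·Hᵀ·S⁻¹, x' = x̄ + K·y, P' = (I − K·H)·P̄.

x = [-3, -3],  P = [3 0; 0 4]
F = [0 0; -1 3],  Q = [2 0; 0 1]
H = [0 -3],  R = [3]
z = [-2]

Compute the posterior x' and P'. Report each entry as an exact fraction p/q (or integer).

x' = [0, 74/121]
P' = [2 0; 0 40/121]

x̄ = F·x = [0, -6]
P̄ = F·P·Fᵀ + Q = [2 0; 0 40]
y = z − H·x̄ = [-20]
S = H·P̄·Hᵀ + R = [363]
K = P̄·Hᵀ·S⁻¹ = [0; -40/121]
x' = x̄ + K·y = [0, 74/121]
P' = (I − K·H)·P̄ = [2 0; 0 40/121]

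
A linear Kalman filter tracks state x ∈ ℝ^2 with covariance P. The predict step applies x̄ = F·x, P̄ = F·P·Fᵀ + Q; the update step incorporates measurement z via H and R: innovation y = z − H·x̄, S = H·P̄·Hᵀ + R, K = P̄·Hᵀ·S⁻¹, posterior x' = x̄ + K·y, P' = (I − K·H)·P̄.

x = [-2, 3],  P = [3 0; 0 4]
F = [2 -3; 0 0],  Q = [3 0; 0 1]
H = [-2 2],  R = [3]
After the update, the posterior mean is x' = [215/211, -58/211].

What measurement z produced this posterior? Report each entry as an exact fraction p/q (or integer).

z = [-3]

x̄ = F·x = [-13, 0]
P̄ = F·P·Fᵀ + Q = [51 0; 0 1]
S = H·P̄·Hᵀ + R = [211]
K = P̄·Hᵀ·S⁻¹ = [-102/211; 2/211]
x' − x̄ = [2958/211, -58/211] = K·y
y = (KᵀK)⁻¹·Kᵀ·(x' − x̄) = [-29]
z = y + H·x̄ = [-29] + [26] = [-3]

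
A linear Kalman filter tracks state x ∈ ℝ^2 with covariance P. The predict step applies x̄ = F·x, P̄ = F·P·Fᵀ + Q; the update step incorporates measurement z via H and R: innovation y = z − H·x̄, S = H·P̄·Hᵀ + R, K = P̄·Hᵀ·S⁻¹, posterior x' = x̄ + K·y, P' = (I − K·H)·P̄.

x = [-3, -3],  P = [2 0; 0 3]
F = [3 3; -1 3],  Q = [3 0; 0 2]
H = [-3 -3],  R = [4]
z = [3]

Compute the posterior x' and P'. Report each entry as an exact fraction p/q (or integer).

x' = [-5391/1093, 4206/1093]
P' = [9615/1093 -9339/1093; -9339/1093 9547/1093]

x̄ = F·x = [-18, -6]
P̄ = F·P·Fᵀ + Q = [48 21; 21 31]
y = z − H·x̄ = [-69]
S = H·P̄·Hᵀ + R = [1093]
K = P̄·Hᵀ·S⁻¹ = [-207/1093; -156/1093]
x' = x̄ + K·y = [-5391/1093, 4206/1093]
P' = (I − K·H)·P̄ = [9615/1093 -9339/1093; -9339/1093 9547/1093]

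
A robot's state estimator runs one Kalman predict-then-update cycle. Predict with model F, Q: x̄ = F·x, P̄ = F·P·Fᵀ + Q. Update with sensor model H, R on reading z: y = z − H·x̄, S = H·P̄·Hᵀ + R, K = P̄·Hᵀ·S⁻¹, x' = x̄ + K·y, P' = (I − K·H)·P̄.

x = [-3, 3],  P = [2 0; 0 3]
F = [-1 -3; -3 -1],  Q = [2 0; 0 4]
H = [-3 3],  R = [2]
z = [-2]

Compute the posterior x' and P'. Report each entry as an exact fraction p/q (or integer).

x' = [102/59, 69/59]
P' = [1253/59 1245/59; 1245/59 1250/59]

x̄ = F·x = [-6, 6]
P̄ = F·P·Fᵀ + Q = [31 15; 15 25]
y = z − H·x̄ = [-38]
S = H·P̄·Hᵀ + R = [236]
K = P̄·Hᵀ·S⁻¹ = [-12/59; 15/118]
x' = x̄ + K·y = [102/59, 69/59]
P' = (I − K·H)·P̄ = [1253/59 1245/59; 1245/59 1250/59]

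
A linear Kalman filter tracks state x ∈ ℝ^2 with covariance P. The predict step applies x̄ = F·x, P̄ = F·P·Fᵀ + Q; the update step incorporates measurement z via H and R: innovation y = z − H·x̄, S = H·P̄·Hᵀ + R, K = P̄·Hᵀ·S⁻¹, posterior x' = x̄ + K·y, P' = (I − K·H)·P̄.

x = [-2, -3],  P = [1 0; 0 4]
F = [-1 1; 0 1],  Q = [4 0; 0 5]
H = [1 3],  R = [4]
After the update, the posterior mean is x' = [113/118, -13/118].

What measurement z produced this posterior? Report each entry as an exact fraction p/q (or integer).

x̄ = F·x = [-1, -3]
P̄ = F·P·Fᵀ + Q = [9 4; 4 9]
S = H·P̄·Hᵀ + R = [118]
K = P̄·Hᵀ·S⁻¹ = [21/118; 31/118]
x' − x̄ = [231/118, 341/118] = K·y
y = (KᵀK)⁻¹·Kᵀ·(x' − x̄) = [11]
z = y + H·x̄ = [11] + [-10] = [1]

z = [1]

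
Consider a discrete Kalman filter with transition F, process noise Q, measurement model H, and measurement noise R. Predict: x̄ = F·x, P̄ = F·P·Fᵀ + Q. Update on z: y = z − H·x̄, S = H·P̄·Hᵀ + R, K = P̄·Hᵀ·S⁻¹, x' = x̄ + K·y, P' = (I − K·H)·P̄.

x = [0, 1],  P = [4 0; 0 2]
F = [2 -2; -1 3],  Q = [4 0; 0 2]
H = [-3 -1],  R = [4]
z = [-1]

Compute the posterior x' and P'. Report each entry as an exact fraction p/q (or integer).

x' = [-2/5, 21/10]
P' = [12/5 -28/5; -28/5 159/10]

x̄ = F·x = [-2, 3]
P̄ = F·P·Fᵀ + Q = [28 -20; -20 24]
y = z − H·x̄ = [-4]
S = H·P̄·Hᵀ + R = [160]
K = P̄·Hᵀ·S⁻¹ = [-2/5; 9/40]
x' = x̄ + K·y = [-2/5, 21/10]
P' = (I − K·H)·P̄ = [12/5 -28/5; -28/5 159/10]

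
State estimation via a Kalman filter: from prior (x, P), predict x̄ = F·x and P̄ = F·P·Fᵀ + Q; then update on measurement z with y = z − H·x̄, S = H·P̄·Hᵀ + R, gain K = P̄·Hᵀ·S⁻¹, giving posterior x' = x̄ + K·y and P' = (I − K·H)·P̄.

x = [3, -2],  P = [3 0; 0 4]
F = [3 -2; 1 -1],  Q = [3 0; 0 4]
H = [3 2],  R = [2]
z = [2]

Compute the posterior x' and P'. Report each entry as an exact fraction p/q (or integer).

x' = [137/166, -111/664]
P' = [120/83 -317/166; -317/166 1975/664]

x̄ = F·x = [13, 5]
P̄ = F·P·Fᵀ + Q = [46 17; 17 11]
y = z − H·x̄ = [-47]
S = H·P̄·Hᵀ + R = [664]
K = P̄·Hᵀ·S⁻¹ = [43/166; 73/664]
x' = x̄ + K·y = [137/166, -111/664]
P' = (I − K·H)·P̄ = [120/83 -317/166; -317/166 1975/664]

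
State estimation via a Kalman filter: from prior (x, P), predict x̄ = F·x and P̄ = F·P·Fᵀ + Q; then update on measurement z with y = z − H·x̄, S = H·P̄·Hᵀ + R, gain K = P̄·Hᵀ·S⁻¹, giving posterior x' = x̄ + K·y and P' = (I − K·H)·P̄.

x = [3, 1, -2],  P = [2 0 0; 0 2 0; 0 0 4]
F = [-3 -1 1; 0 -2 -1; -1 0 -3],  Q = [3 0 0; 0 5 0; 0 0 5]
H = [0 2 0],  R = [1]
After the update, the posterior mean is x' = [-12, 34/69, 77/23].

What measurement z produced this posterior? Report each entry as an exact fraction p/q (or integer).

z = [1]

x̄ = F·x = [-12, 0, 3]
P̄ = F·P·Fᵀ + Q = [27 0 -6; 0 17 12; -6 12 43]
S = H·P̄·Hᵀ + R = [69]
K = P̄·Hᵀ·S⁻¹ = [0; 34/69; 8/23]
x' − x̄ = [0, 34/69, 8/23] = K·y
y = (KᵀK)⁻¹·Kᵀ·(x' − x̄) = [1]
z = y + H·x̄ = [1] + [0] = [1]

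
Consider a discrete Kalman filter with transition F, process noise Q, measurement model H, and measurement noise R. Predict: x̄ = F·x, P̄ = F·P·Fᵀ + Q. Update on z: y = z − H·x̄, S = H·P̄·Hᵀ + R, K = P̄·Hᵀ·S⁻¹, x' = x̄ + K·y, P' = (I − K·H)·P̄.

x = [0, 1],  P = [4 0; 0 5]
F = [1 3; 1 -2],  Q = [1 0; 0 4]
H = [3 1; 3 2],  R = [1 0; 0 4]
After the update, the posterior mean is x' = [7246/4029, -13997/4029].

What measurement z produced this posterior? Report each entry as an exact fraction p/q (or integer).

x̄ = F·x = [3, -2]
P̄ = F·P·Fᵀ + Q = [50 -26; -26 28]
S = H·P̄·Hᵀ + R = [323 272; 272 254]
K = P̄·Hᵀ·S⁻¹ = [2420/4029 -61/237; -3358/4029 191/237]
x' − x̄ = [-4841/4029, -5939/4029] = K·y
y = (KᵀK)⁻¹·Kᵀ·(x' − x̄) = [-5, -7]
z = y + H·x̄ = [-5, -7] + [7, 5] = [2, -2]

z = [2, -2]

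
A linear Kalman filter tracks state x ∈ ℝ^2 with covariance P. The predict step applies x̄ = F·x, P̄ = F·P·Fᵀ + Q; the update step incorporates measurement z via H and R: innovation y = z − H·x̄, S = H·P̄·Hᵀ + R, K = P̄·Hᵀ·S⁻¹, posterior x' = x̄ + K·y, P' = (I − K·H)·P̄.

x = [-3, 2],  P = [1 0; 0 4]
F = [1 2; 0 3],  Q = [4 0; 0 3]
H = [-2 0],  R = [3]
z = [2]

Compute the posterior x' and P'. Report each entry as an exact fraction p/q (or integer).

x' = [-27/29, 110/29]
P' = [21/29 24/29; 24/29 363/29]

x̄ = F·x = [1, 6]
P̄ = F·P·Fᵀ + Q = [21 24; 24 39]
y = z − H·x̄ = [4]
S = H·P̄·Hᵀ + R = [87]
K = P̄·Hᵀ·S⁻¹ = [-14/29; -16/29]
x' = x̄ + K·y = [-27/29, 110/29]
P' = (I − K·H)·P̄ = [21/29 24/29; 24/29 363/29]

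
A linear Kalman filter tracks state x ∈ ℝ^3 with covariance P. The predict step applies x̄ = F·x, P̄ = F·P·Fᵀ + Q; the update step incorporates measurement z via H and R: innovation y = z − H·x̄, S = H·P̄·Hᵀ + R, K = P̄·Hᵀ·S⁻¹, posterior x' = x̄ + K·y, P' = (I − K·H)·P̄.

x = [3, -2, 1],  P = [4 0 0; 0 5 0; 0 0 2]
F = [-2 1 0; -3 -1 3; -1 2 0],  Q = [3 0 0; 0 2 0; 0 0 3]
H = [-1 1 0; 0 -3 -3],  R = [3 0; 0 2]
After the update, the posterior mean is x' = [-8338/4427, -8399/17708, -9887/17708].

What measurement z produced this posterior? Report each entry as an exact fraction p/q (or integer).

z = [1, 3]

x̄ = F·x = [-8, -4, -7]
P̄ = F·P·Fᵀ + Q = [24 19 18; 19 61 2; 18 2 27]
S = H·P̄·Hᵀ + R = [50 -78; -78 830]
K = P̄·Hᵀ·S⁻¹ = [-1601/4427 -1485/8854; 10059/17708 -3087/17708; -10033/17708 -2799/17708]
x' − x̄ = [27078/4427, 62433/17708, 114069/17708] = K·y
y = (KᵀK)⁻¹·Kᵀ·(x' − x̄) = [-3, -30]
z = y + H·x̄ = [-3, -30] + [4, 33] = [1, 3]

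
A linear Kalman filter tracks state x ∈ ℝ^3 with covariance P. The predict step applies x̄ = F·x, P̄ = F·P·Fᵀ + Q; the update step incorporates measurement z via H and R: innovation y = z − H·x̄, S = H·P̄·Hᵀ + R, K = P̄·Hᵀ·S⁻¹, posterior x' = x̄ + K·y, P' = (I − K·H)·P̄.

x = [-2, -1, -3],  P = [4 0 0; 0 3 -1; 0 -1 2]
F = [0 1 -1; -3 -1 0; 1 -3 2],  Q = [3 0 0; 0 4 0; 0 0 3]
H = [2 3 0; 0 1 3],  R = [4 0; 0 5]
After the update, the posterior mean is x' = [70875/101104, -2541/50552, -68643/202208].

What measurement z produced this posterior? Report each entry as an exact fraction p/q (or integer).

x̄ = F·x = [2, 7, -5]
P̄ = F·P·Fᵀ + Q = [10 -4 -18; -4 43 -1; -18 -1 54]
S = H·P̄·Hᵀ + R = [383 4; 4 528]
K = P̄·Hᵀ·S⁻¹ = [557/25276 -11123/101104; 3983/12638 3709/50552; -5309/50552 61819/202208]
x' − x̄ = [-131333/101104, -356405/50552, 942397/202208] = K·y
y = (KᵀK)⁻¹·Kᵀ·(x' − x̄) = [-24, 7]
z = y + H·x̄ = [-24, 7] + [25, -8] = [1, -1]

z = [1, -1]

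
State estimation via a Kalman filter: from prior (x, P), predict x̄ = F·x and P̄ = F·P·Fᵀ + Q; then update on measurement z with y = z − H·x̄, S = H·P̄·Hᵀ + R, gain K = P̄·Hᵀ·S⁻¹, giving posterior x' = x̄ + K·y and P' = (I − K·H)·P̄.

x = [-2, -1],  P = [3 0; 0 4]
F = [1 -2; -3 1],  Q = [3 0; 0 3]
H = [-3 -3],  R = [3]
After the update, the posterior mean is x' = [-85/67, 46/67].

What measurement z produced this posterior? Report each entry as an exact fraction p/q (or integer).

x̄ = F·x = [0, 5]
P̄ = F·P·Fᵀ + Q = [22 -17; -17 34]
S = H·P̄·Hᵀ + R = [201]
K = P̄·Hᵀ·S⁻¹ = [-5/67; -17/67]
x' − x̄ = [-85/67, -289/67] = K·y
y = (KᵀK)⁻¹·Kᵀ·(x' − x̄) = [17]
z = y + H·x̄ = [17] + [-15] = [2]

z = [2]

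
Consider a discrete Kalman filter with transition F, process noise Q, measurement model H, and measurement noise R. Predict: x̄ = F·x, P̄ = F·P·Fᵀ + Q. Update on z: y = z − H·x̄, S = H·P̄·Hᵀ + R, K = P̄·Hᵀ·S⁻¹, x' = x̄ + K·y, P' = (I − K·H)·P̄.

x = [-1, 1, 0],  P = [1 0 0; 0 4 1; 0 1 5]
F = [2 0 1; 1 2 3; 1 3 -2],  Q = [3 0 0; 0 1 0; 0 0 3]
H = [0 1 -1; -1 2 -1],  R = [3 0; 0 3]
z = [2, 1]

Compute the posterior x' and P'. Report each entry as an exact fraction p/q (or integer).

x' = [-290/257, -543/514, -618/257]
P' = [1877/257 1623/257 1414/257; 1623/257 5071/514 2872/257; 1414/257 2872/257 3841/257]

x̄ = F·x = [-2, 1, 2]
P̄ = F·P·Fᵀ + Q = [12 19 -5; 19 75 0; -5 0 48]
y = z − H·x̄ = [3, -1]
S = H·P̄·Hᵀ + R = [126 174; 174 277]
K = P̄·Hᵀ·S⁻¹ = [209/771 -15/257; -673/1542 192/257; -323/257 163/257]
x' = x̄ + K·y = [-290/257, -543/514, -618/257]
P' = (I − K·H)·P̄ = [1877/257 1623/257 1414/257; 1623/257 5071/514 2872/257; 1414/257 2872/257 3841/257]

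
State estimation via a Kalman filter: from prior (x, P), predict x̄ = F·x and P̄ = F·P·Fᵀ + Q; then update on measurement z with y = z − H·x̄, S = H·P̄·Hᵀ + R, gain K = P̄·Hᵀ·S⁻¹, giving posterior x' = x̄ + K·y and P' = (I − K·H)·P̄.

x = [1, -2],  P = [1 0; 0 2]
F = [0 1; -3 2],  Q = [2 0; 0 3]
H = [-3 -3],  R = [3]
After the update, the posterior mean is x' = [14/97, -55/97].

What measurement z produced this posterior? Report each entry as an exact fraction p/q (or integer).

x̄ = F·x = [-2, -7]
P̄ = F·P·Fᵀ + Q = [4 4; 4 20]
S = H·P̄·Hᵀ + R = [291]
K = P̄·Hᵀ·S⁻¹ = [-8/97; -24/97]
x' − x̄ = [208/97, 624/97] = K·y
y = (KᵀK)⁻¹·Kᵀ·(x' − x̄) = [-26]
z = y + H·x̄ = [-26] + [27] = [1]

z = [1]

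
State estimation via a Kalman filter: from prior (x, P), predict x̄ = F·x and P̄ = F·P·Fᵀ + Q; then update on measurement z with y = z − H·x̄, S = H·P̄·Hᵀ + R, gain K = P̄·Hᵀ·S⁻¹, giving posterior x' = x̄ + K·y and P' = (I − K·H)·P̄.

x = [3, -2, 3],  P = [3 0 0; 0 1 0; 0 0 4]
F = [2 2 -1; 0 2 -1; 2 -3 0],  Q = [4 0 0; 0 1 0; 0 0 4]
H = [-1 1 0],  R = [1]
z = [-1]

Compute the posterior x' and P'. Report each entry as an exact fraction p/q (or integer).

x̄ = F·x = [-1, -7, 12]
P̄ = F·P·Fᵀ + Q = [24 8 6; 8 9 -6; 6 -6 25]
y = z − H·x̄ = [5]
S = H·P̄·Hᵀ + R = [18]
K = P̄·Hᵀ·S⁻¹ = [-8/9; 1/18; -2/3]
x' = x̄ + K·y = [-49/9, -121/18, 26/3]
P' = (I − K·H)·P̄ = [88/9 80/9 -14/3; 80/9 161/18 -16/3; -14/3 -16/3 17]

x' = [-49/9, -121/18, 26/3]
P' = [88/9 80/9 -14/3; 80/9 161/18 -16/3; -14/3 -16/3 17]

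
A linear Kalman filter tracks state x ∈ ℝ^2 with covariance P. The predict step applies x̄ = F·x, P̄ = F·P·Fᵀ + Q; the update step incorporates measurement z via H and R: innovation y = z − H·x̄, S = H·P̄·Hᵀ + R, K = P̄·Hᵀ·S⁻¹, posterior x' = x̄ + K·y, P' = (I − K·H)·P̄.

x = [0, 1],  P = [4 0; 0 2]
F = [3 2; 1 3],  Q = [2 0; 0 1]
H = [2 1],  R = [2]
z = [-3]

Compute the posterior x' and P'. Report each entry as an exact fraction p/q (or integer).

x̄ = F·x = [2, 3]
P̄ = F·P·Fᵀ + Q = [46 24; 24 23]
y = z − H·x̄ = [-10]
S = H·P̄·Hᵀ + R = [305]
K = P̄·Hᵀ·S⁻¹ = [116/305; 71/305]
x' = x̄ + K·y = [-110/61, 41/61]
P' = (I − K·H)·P̄ = [574/305 -916/305; -916/305 1974/305]

x' = [-110/61, 41/61]
P' = [574/305 -916/305; -916/305 1974/305]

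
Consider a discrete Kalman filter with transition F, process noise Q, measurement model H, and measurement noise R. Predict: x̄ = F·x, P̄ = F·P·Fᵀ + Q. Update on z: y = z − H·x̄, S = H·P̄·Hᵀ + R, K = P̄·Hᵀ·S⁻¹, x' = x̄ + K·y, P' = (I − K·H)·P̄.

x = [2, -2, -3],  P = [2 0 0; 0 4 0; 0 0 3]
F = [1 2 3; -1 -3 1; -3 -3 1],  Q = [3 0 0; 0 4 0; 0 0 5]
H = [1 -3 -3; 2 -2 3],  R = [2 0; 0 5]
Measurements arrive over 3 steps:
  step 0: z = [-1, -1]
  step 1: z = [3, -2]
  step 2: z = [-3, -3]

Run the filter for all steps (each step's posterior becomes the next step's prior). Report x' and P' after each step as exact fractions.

step 0: x̄ = F·x = [-11, 1, -3]
step 0: P̄ = F·P·Fᵀ + Q = [48 -17 -21; -17 45 45; -21 45 62]
step 0: y = z − H·x̄ = [4, 32]
step 0: S = H·P̄·Hᵀ + R = [2051 -128; -128 279]
step 0: K = P̄·Hᵀ·S⁻¹ = [53774/555845 158153/555845; -15733/111169 -2835/111169; -88506/555845 66978/555845]
step 0: x' = x̄ + K·y = [-838303/555845, -42483/111169, 121737/555845]
step 0: P' = (I − K·H)·P̄ = [7372921/555845 848818/111169 -1822299/555845; 848818/111169 518419/111169 -224991/111169; -1822299/555845 -224991/111169 576526/555845]
step 1: x̄ = F·x = [-897922/555845, 319457/111169, 3273891/555845]
step 1: P̄ = F·P·Fᵀ + Q = [17140676/555845 -6179416/111169 -51685488/555845; -6179416/111169 13872110/111169 22198430/111169; -51685488/555845 22198430/111169 187118039/555845]
step 1: y = z − H·x̄ = [3435797/111169, -5942949/555845]
step 1: S = H·P̄·Hᵀ + R = [963982755/111169 -232872209/111169; -232872209/111169 327891464/555845]
step 1: K = P̄·Hᵀ·S⁻¹ = [32706088584/404198906035 8686813028/80839781207; -59920610426/404198906035 -9898736786/80839781207; -12738346883/80839781207 12949589268/80839781207]
step 1: x' = x̄ + K·y = [-106519117562/404198906035, -161224763477/404198906035, -56004797170/80839781207]
step 1: P' = (I − K·H)·P̄ = [1487037173916/404198906035 835705803776/404198906035 -72366160972/80839781207; 835705803776/404198906035 574885410366/404198906035 -51273947098/80839781207; -72366160972/80839781207 -51273947098/80839781207 35644124696/80839781207]
step 2: x̄ = F·x = [-1269040602066/404198906035, 310169422143/404198906035, 523207657267/404198906035]
step 2: P̄ = F·P·Fᵀ + Q = [4698562704869/404198906035 -6061967026402/404198906035 -10207879760178/404198906035; -6061967026402/404198906035 15732136960146/404198906035 22827312116214/404198906035; -10207879760178/404198906035 22827312116214/404198906035 39508426122261/404198906035]
step 2: y = z − H·x̄ = [2556575122191/404198906035, 376200358512/404198906035]
step 2: S = H·P̄·Hᵀ + R = [1011182727069934/404198906035 -241148448786627/404198906035; -241148448786627/404198906035 91393061985096/404198906035]
step 2: K = P̄·Hᵀ·S⁻¹ = [2222665076345776/28255487409456767 3050498580927403/28255487409456767; -4224929878223666/28255487409456767 -10354752893420150/84766462228370301; -4432367996816643/28255487409456767 4522005702290657/28255487409456767]
step 2: x' = x̄ + K·y = [-71814523546281402/28255487409456767, -8252990342058175/28255487409456767, 12748638625288496/28255487409456767]
step 2: P' = (I − K·H)·P̄ = [102912188932825649/28255487409456767 57807748748229676/28255487409456767 -24985462488184977/28255487409456767; 57807748748229676/28255487409456767 119478616494101966/84766462228370301 -17740335996474986/28255487409456767; -24985462488184977/28255487409456767 -17740335996474986/28255487409456767 12366760498291089/28255487409456767]

step 0: x' = [-838303/555845, -42483/111169, 121737/555845], P' = [7372921/555845 848818/111169 -1822299/555845; 848818/111169 518419/111169 -224991/111169; -1822299/555845 -224991/111169 576526/555845]
step 1: x' = [-106519117562/404198906035, -161224763477/404198906035, -56004797170/80839781207], P' = [1487037173916/404198906035 835705803776/404198906035 -72366160972/80839781207; 835705803776/404198906035 574885410366/404198906035 -51273947098/80839781207; -72366160972/80839781207 -51273947098/80839781207 35644124696/80839781207]
step 2: x' = [-71814523546281402/28255487409456767, -8252990342058175/28255487409456767, 12748638625288496/28255487409456767], P' = [102912188932825649/28255487409456767 57807748748229676/28255487409456767 -24985462488184977/28255487409456767; 57807748748229676/28255487409456767 119478616494101966/84766462228370301 -17740335996474986/28255487409456767; -24985462488184977/28255487409456767 -17740335996474986/28255487409456767 12366760498291089/28255487409456767]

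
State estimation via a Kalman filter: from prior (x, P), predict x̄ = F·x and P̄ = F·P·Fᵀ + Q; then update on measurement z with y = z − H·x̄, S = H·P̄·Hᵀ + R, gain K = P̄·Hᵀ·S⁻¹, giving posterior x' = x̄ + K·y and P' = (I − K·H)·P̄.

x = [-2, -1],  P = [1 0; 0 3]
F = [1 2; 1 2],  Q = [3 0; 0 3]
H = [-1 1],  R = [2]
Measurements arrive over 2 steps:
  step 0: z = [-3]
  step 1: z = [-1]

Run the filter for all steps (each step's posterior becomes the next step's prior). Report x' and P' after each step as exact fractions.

step 0: x̄ = F·x = [-4, -4]
step 0: P̄ = F·P·Fᵀ + Q = [16 13; 13 16]
step 0: y = z − H·x̄ = [-3]
step 0: S = H·P̄·Hᵀ + R = [8]
step 0: K = P̄·Hᵀ·S⁻¹ = [-3/8; 3/8]
step 0: x' = x̄ + K·y = [-23/8, -41/8]
step 0: P' = (I − K·H)·P̄ = [119/8 113/8; 113/8 119/8]
step 1: x̄ = F·x = [-105/8, -105/8]
step 1: P̄ = F·P·Fᵀ + Q = [1071/8 1047/8; 1047/8 1071/8]
step 1: y = z − H·x̄ = [-1]
step 1: S = H·P̄·Hᵀ + R = [8]
step 1: K = P̄·Hᵀ·S⁻¹ = [-3/8; 3/8]
step 1: x' = x̄ + K·y = [-51/4, -27/2]
step 1: P' = (I − K·H)·P̄ = [531/4 132; 132 531/4]

step 0: x' = [-23/8, -41/8], P' = [119/8 113/8; 113/8 119/8]
step 1: x' = [-51/4, -27/2], P' = [531/4 132; 132 531/4]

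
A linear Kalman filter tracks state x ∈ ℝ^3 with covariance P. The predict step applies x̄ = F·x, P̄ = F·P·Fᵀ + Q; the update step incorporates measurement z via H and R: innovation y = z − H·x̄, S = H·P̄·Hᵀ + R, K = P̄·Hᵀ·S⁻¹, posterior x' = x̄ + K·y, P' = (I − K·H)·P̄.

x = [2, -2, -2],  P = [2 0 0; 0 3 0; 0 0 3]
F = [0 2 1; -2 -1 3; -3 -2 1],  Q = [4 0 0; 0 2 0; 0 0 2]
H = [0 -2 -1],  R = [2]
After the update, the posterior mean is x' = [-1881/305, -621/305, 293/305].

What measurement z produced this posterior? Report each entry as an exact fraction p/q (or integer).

x̄ = F·x = [-6, -8, -4]
P̄ = F·P·Fᵀ + Q = [19 3 -9; 3 40 27; -9 27 35]
S = H·P̄·Hᵀ + R = [305]
K = P̄·Hᵀ·S⁻¹ = [3/305; -107/305; -89/305]
x' − x̄ = [-51/305, 1819/305, 1513/305] = K·y
y = (KᵀK)⁻¹·Kᵀ·(x' − x̄) = [-17]
z = y + H·x̄ = [-17] + [20] = [3]

z = [3]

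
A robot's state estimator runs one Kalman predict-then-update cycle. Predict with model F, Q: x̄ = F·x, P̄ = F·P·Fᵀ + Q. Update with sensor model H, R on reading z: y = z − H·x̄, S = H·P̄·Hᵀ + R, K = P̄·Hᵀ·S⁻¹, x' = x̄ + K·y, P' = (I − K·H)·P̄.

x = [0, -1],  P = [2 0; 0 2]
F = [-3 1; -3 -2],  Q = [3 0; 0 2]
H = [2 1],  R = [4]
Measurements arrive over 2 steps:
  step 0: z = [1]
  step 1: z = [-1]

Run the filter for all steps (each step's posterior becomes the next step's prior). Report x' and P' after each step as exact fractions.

step 0: x' = [-2/3, 104/45], P' = [3 -14/3; -14/3 476/45]
step 1: x' = [1111/1305, -1129/435], P' = [6289/1305 -9998/1305; -9998/1305 19976/1305]

step 0: x̄ = F·x = [-1, 2]
step 0: P̄ = F·P·Fᵀ + Q = [23 14; 14 28]
step 0: y = z − H·x̄ = [1]
step 0: S = H·P̄·Hᵀ + R = [180]
step 0: K = P̄·Hᵀ·S⁻¹ = [1/3; 14/45]
step 0: x' = x̄ + K·y = [-2/3, 104/45]
step 0: P' = (I − K·H)·P̄ = [3 -14/3; -14/3 476/45]
step 1: x̄ = F·x = [194/45, -118/45]
step 1: P̄ = F·P·Fᵀ + Q = [3086/45 -367/45; -367/45 689/45]
step 1: y = z − H·x̄ = [-7]
step 1: S = H·P̄·Hᵀ + R = [261]
step 1: K = P̄·Hᵀ·S⁻¹ = [43/87; -1/261]
step 1: x' = x̄ + K·y = [1111/1305, -1129/435]
step 1: P' = (I − K·H)·P̄ = [6289/1305 -9998/1305; -9998/1305 19976/1305]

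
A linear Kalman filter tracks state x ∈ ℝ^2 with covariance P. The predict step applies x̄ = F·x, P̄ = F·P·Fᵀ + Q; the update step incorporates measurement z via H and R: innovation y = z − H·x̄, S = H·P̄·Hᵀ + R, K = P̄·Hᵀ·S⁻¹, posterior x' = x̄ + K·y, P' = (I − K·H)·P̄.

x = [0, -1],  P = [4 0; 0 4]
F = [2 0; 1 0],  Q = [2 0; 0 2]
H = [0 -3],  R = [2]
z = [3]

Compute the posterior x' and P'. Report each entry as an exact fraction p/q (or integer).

x' = [-9/7, -27/28]
P' = [54/7 2/7; 2/7 3/14]

x̄ = F·x = [0, 0]
P̄ = F·P·Fᵀ + Q = [18 8; 8 6]
y = z − H·x̄ = [3]
S = H·P̄·Hᵀ + R = [56]
K = P̄·Hᵀ·S⁻¹ = [-3/7; -9/28]
x' = x̄ + K·y = [-9/7, -27/28]
P' = (I − K·H)·P̄ = [54/7 2/7; 2/7 3/14]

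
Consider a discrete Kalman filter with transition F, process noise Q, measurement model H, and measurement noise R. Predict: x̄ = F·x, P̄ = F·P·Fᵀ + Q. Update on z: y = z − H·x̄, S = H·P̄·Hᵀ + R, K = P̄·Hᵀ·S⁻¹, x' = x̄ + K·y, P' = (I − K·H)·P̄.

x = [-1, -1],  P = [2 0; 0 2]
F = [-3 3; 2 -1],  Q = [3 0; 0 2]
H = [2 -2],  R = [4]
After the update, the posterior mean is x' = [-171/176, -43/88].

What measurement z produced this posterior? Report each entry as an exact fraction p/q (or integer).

x̄ = F·x = [0, -1]
P̄ = F·P·Fᵀ + Q = [39 -18; -18 12]
S = H·P̄·Hᵀ + R = [352]
K = P̄·Hᵀ·S⁻¹ = [57/176; -15/88]
x' − x̄ = [-171/176, 45/88] = K·y
y = (KᵀK)⁻¹·Kᵀ·(x' − x̄) = [-3]
z = y + H·x̄ = [-3] + [2] = [-1]

z = [-1]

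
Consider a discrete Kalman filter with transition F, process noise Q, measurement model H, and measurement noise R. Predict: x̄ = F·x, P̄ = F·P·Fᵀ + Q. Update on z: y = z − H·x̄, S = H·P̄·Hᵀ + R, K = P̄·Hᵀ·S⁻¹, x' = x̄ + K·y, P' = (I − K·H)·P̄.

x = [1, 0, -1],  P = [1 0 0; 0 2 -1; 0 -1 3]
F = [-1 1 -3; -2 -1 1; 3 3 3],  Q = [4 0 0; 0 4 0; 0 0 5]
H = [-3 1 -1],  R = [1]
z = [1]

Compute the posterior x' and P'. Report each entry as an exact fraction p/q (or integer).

x' = [-364/393, -203/131, 100/393]
P' = [2495/393 482/131 -5924/393; 482/131 882/131 -583/131; -5924/393 -583/131 16013/393]

x̄ = F·x = [2, -3, 0]
P̄ = F·P·Fᵀ + Q = [40 -13 -18; -13 15 -3; -18 -3 41]
y = z − H·x̄ = [10]
S = H·P̄·Hᵀ + R = [393]
K = P̄·Hᵀ·S⁻¹ = [-115/393; 19/131; 10/393]
x' = x̄ + K·y = [-364/393, -203/131, 100/393]
P' = (I − K·H)·P̄ = [2495/393 482/131 -5924/393; 482/131 882/131 -583/131; -5924/393 -583/131 16013/393]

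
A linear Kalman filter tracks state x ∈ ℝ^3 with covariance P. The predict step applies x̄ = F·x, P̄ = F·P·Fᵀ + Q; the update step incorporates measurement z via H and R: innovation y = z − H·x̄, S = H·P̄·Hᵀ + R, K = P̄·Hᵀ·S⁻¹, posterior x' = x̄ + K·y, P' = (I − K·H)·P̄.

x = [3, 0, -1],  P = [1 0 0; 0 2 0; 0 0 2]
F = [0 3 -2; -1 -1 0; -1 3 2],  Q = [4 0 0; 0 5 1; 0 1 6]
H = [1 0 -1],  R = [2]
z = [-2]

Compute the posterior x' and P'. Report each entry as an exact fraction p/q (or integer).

x' = [-2, -13/5, -2/5]
P' = [190/9 -46/9 182/9; -46/9 356/45 -226/45; 182/9 -226/45 956/45]

x̄ = F·x = [2, -3, -5]
P̄ = F·P·Fᵀ + Q = [30 -6 10; -6 8 -4; 10 -4 33]
y = z − H·x̄ = [-9]
S = H·P̄·Hᵀ + R = [45]
K = P̄·Hᵀ·S⁻¹ = [4/9; -2/45; -23/45]
x' = x̄ + K·y = [-2, -13/5, -2/5]
P' = (I − K·H)·P̄ = [190/9 -46/9 182/9; -46/9 356/45 -226/45; 182/9 -226/45 956/45]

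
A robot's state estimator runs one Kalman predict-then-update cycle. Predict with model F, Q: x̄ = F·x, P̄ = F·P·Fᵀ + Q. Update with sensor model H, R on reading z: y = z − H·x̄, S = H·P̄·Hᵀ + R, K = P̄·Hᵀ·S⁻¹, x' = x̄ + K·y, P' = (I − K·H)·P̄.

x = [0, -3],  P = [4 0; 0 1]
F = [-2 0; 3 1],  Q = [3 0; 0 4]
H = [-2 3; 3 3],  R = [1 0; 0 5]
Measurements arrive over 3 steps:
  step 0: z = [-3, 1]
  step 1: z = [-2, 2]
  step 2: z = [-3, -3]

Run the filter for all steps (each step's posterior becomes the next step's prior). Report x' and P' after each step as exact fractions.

step 0: x' = [33090/49453, -27009/49453], P' = [11057/49453 4143/49453; 4143/49453 6092/49453]
step 1: x' = [15560689/22230603, -394038/2470067], P' = [63915973/288997839 2678733/32110871; 2678733/32110871 3938832/32110871]
step 2: x' = [-3047944426/240120238301, -232560405675/240120238301], P' = [371732210123/1680841668107 140221016037/1680841668107; 140221016037/1680841668107 206176102568/1680841668107]

step 0: x̄ = F·x = [0, -3]
step 0: P̄ = F·P·Fᵀ + Q = [19 -24; -24 41]
step 0: y = z − H·x̄ = [6, 10]
step 0: S = H·P̄·Hᵀ + R = [734 183; 183 113]
step 0: K = P̄·Hᵀ·S⁻¹ = [-9685/49453 9120/49453; 9990/49453 6141/49453]
step 0: x' = x̄ + K·y = [33090/49453, -27009/49453]
step 0: P' = (I − K·H)·P̄ = [11057/49453 4143/49453; 4143/49453 6092/49453]
step 1: x̄ = F·x = [-66180/49453, 72261/49453]
step 1: P̄ = F·P·Fᵀ + Q = [192587/49453 -74628/49453; -74628/49453 328275/49453]
step 1: y = z − H·x̄ = [-448049/49453, 80663/49453]
step 1: S = H·P̄·Hᵀ + R = [4669812/49453 1575069/49453; 1575069/49453 3591719/49453]
step 1: K = P̄·Hᵀ·S⁻¹ = [-55506155/288997839 17604914/96332613; 6459030/32110871 3970539/32110871]
step 1: x' = x̄ + K·y = [15560689/22230603, -394038/2470067]
step 1: P' = (I − K·H)·P̄ = [63915973/288997839 2678733/32110871; 2678733/32110871 3938832/32110871]
step 2: x̄ = F·x = [-31121378/22230603, 14378575/7410201]
step 2: P̄ = F·P·Fᵀ + Q = [1122657409/288997839 -143904344/96332613; -143904344/96332613 212370687/32110871]
step 2: y = z − H·x̄ = [-258341740/22230603, -34244950/7410201]
step 2: S = H·P̄·Hᵀ + R = [27162209506/288997839 3056980699/96332613; 3056980699/96332613 2331121883/32110871]
step 2: K = P̄·Hᵀ·S⁻¹ = [-322801372135/1680841668107 16166943984/88465350953; 338086275630/1680841668107 10938856377/88465350953]
step 2: x' = x̄ + K·y = [-3047944426/240120238301, -232560405675/240120238301]
step 2: P' = (I − K·H)·P̄ = [371732210123/1680841668107 140221016037/1680841668107; 140221016037/1680841668107 206176102568/1680841668107]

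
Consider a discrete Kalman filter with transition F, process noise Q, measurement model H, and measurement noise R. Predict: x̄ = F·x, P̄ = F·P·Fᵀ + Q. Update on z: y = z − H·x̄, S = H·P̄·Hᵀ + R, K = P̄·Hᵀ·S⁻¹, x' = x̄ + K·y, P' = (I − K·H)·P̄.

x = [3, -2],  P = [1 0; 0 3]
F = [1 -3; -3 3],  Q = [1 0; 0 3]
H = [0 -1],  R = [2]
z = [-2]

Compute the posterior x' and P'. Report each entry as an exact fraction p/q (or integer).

x̄ = F·x = [9, -15]
P̄ = F·P·Fᵀ + Q = [29 -30; -30 39]
y = z − H·x̄ = [-17]
S = H·P̄·Hᵀ + R = [41]
K = P̄·Hᵀ·S⁻¹ = [30/41; -39/41]
x' = x̄ + K·y = [-141/41, 48/41]
P' = (I − K·H)·P̄ = [289/41 -60/41; -60/41 78/41]

x' = [-141/41, 48/41]
P' = [289/41 -60/41; -60/41 78/41]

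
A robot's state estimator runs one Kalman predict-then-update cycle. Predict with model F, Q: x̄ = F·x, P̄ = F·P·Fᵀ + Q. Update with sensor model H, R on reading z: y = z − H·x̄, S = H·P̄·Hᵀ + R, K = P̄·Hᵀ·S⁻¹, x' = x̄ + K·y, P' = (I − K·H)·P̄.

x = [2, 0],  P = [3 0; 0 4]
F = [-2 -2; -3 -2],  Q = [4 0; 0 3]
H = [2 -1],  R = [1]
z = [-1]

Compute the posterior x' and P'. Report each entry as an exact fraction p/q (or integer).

x̄ = F·x = [-4, -6]
P̄ = F·P·Fᵀ + Q = [32 34; 34 46]
y = z − H·x̄ = [1]
S = H·P̄·Hᵀ + R = [39]
K = P̄·Hᵀ·S⁻¹ = [10/13; 22/39]
x' = x̄ + K·y = [-42/13, -212/39]
P' = (I − K·H)·P̄ = [116/13 222/13; 222/13 1310/39]

x' = [-42/13, -212/39]
P' = [116/13 222/13; 222/13 1310/39]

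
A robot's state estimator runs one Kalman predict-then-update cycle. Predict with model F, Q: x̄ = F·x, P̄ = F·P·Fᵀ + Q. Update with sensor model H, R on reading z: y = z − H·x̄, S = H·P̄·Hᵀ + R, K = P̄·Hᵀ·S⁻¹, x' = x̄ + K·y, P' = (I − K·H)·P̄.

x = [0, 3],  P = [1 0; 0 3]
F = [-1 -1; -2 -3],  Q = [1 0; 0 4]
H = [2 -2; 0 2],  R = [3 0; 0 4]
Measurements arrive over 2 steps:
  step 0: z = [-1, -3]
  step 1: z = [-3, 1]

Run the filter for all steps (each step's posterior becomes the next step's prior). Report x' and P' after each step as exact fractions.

step 0: x̄ = F·x = [-3, -9]
step 0: P̄ = F·P·Fᵀ + Q = [5 11; 11 35]
step 0: y = z − H·x̄ = [-13, 15]
step 0: S = H·P̄·Hᵀ + R = [75 -96; -96 144]
step 0: K = P̄·Hᵀ·S⁻¹ = [8/33 83/264; -4/33 107/264]
step 0: x' = x̄ + K·y = [-379/264, -355/264]
step 0: P' = (I − K·H)·P̄ = [131/132 83/132; 83/132 107/132]
step 1: x̄ = F·x = [367/132, 1823/264]
step 1: P̄ = F·P·Fᵀ + Q = [134/33 499/66; 499/66 3011/132]
step 1: y = z − H·x̄ = [21/4, -1691/132]
step 1: S = H·P̄·Hᵀ + R = [50 -61; -61 3143/33]
step 1: K = P̄·Hᵀ·S⁻¹ = [8438/34357 10859/34357; -4026/34357 27757/68714]
step 1: x' = x̄ + K·y = [712/34357, 38317/34357]
step 1: P' = (I − K·H)·P̄ = [34375/34357 21718/34357; 21718/34357 27757/34357]

step 0: x' = [-379/264, -355/264], P' = [131/132 83/132; 83/132 107/132]
step 1: x' = [712/34357, 38317/34357], P' = [34375/34357 21718/34357; 21718/34357 27757/34357]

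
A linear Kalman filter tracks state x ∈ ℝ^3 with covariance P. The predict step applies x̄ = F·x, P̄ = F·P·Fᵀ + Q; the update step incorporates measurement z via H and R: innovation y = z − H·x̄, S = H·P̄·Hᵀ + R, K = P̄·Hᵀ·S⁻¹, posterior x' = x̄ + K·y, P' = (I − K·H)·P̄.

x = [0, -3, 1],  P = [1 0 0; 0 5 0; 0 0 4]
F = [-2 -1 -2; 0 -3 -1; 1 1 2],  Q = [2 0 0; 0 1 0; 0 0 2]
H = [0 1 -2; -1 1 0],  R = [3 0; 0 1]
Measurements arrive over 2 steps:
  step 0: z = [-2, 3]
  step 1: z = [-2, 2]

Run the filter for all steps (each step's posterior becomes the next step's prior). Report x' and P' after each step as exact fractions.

step 0: x' = [-9501/6983, 12088/6983, 12613/6983], P' = [17429/6983 14602/6983 3827/6983; 14602/6983 18517/6983 5744/6983; 3827/6983 5744/6983 6280/6983]
step 1: x' = [-19861/13777, -3192301/10925161, 807809/840397], P' = [35089/13777 27210/13777 5910/13777; 27210/13777 24825427/10925161 487019/840397; 5910/13777 487019/840397 630643/840397]

step 0: x̄ = F·x = [1, 8, -1]
step 0: P̄ = F·P·Fᵀ + Q = [27 23 -23; 23 50 -23; -23 -23 24]
step 0: y = z − H·x̄ = [-12, -4]
step 0: S = H·P̄·Hᵀ + R = [241 27; 27 32]
step 0: K = P̄·Hᵀ·S⁻¹ = [2316/6983 -2827/6983; 2343/6983 3915/6983; -2272/6983 1917/6983]
step 0: x' = x̄ + K·y = [-9501/6983, 12088/6983, 12613/6983]
step 0: P' = (I − K·H)·P̄ = [17429/6983 14602/6983 3827/6983; 14602/6983 18517/6983 5744/6983; 3827/6983 5744/6983 6280/6983]
step 1: x̄ = F·x = [-18312/6983, -48877/6983, 27813/6983]
step 1: P̄ = F·P·Fᵀ + Q = [239319/6983 203585/6983 -168239/6983; 203585/6983 214380/6983 -155952/6983; -168239/6983 -155952/6983 142520/6983]
step 1: y = z − H·x̄ = [90537/6983, 44531/6983]
step 1: S = H·P̄·Hᵀ + R = [1429217/6983 -13779/6983; -13779/6983 53512/6983]
step 1: K = P̄·Hᵀ·S⁻¹ = [5130/13777 -7879/13777; 4054311/10925161 3247897/10925161; -258089/840397 126509/840397]
step 1: x' = x̄ + K·y = [-19861/13777, -3192301/10925161, 807809/840397]
step 1: P' = (I − K·H)·P̄ = [35089/13777 27210/13777 5910/13777; 27210/13777 24825427/10925161 487019/840397; 5910/13777 487019/840397 630643/840397]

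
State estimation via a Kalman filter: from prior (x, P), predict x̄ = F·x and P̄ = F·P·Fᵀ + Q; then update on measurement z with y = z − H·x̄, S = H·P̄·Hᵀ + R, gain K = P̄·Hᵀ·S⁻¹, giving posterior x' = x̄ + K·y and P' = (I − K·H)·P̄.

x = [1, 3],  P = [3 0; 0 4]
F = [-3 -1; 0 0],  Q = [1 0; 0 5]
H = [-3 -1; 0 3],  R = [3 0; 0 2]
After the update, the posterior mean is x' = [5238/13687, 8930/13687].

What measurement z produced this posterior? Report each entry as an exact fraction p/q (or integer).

x̄ = F·x = [-6, 0]
P̄ = F·P·Fᵀ + Q = [32 0; 0 5]
S = H·P̄·Hᵀ + R = [296 -15; -15 47]
K = P̄·Hᵀ·S⁻¹ = [-4512/13687 -1440/13687; -10/13687 4365/13687]
x' − x̄ = [87360/13687, 8930/13687] = K·y
y = (KᵀK)⁻¹·Kᵀ·(x' − x̄) = [-20, 2]
z = y + H·x̄ = [-20, 2] + [18, 0] = [-2, 2]

z = [-2, 2]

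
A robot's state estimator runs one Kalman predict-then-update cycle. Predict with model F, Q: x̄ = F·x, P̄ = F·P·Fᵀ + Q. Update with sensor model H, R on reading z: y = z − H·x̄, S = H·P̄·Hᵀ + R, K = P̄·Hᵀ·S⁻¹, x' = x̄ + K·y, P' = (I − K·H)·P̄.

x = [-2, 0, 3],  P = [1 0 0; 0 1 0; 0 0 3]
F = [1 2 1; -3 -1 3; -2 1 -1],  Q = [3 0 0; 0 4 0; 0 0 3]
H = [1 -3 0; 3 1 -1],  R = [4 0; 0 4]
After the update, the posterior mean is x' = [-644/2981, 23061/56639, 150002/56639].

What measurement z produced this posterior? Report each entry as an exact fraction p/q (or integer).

z = [-1, -3]

x̄ = F·x = [1, 15, 1]
P̄ = F·P·Fᵀ + Q = [11 4 -3; 4 41 -4; -3 -4 11]
S = H·P̄·Hᵀ + R = [360 -131; -131 205]
K = P̄·Hᵀ·S⁻¹ = [265/2981 751/2981; -16928/56639 4931/56639; -1299/56639 -7461/56639]
x' − x̄ = [-3625/2981, -826524/56639, 93363/56639] = K·y
y = (KᵀK)⁻¹·Kᵀ·(x' − x̄) = [43, -20]
z = y + H·x̄ = [43, -20] + [-44, 17] = [-1, -3]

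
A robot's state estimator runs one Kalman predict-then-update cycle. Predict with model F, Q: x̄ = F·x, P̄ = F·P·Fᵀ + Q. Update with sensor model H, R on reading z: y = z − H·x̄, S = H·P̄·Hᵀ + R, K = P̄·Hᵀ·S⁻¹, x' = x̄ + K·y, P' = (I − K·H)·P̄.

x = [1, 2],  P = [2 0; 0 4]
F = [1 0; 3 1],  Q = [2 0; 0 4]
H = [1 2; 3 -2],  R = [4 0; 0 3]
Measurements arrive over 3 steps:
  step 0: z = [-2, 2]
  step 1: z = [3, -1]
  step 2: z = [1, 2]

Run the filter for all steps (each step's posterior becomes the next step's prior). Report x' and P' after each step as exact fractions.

step 0: x' = [7/629, -2219/2516], P' = [244/629 162/629; 162/629 741/1258]
step 1: x' = [440813/1047436, 2336125/2094872], P' = [96815/261859 124047/523718; 124047/523718 586947/1047436]
step 2: x' = [45877027/64960612, 27743593/129921224], P' = [77952857/211121989 99667755/422243978; 99667755/422243978 472068813/844487956]

step 0: x̄ = F·x = [1, 5]
step 0: P̄ = F·P·Fᵀ + Q = [4 6; 6 26]
step 0: y = z − H·x̄ = [-13, 9]
step 0: S = H·P̄·Hᵀ + R = [136 -68; -68 71]
step 0: K = P̄·Hᵀ·S⁻¹ = [142/629 8/37; 903/2516 -5/37]
step 0: x' = x̄ + K·y = [7/629, -2219/2516]
step 0: P' = (I − K·H)·P̄ = [244/629 162/629; 162/629 741/1258]
step 1: x̄ = F·x = [7/629, -2135/2516]
step 1: P̄ = F·P·Fᵀ + Q = [1502/629 894/629; 894/629 12109/1258]
step 1: y = z − H·x̄ = [5895/1258, -3435/1258]
step 1: S = H·P̄·Hᵀ + R = [31812/629 -16136/629; -16136/629 28895/629]
step 1: K = P̄·Hᵀ·S⁻¹ = [110431/523718 55466/261859; 355497/1047436 -35801/261859]
step 1: x' = x̄ + K·y = [440813/1047436, 2336125/2094872]
step 1: P' = (I − K·H)·P̄ = [96815/261859 124047/523718; 124047/523718 586947/1047436]
step 2: x̄ = F·x = [440813/1047436, 4981003/2094872]
step 2: P̄ = F·P·Fᵀ + Q = [620533/261859 704937/523718; 704937/523718 9750595/1047436]
step 2: y = z − H·x̄ = [-1093595/261859, 110643/20143]
step 2: S = H·P̄·Hᵀ + R = [12828438/261859 -498394/20143; -498394/20143 914719/20143]
step 2: K = P̄·Hᵀ·S⁻¹ = [3415781/16240153 44730272/211121989; 5497467/16240153 -28844258/211121989]
step 2: x' = x̄ + K·y = [45877027/64960612, 27743593/129921224]
step 2: P' = (I − K·H)·P̄ = [77952857/211121989 99667755/422243978; 99667755/422243978 472068813/844487956]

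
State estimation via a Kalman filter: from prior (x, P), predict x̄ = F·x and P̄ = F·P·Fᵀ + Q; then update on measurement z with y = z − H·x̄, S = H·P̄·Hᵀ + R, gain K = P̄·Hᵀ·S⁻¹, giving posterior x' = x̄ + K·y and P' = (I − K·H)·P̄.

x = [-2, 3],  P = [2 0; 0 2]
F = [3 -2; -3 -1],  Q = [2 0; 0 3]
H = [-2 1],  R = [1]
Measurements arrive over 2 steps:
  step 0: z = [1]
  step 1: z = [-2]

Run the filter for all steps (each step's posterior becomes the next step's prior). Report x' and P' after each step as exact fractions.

step 0: x̄ = F·x = [-12, 3]
step 0: P̄ = F·P·Fᵀ + Q = [28 -14; -14 23]
step 0: y = z − H·x̄ = [-26]
step 0: S = H·P̄·Hᵀ + R = [192]
step 0: K = P̄·Hᵀ·S⁻¹ = [-35/96; 17/64]
step 0: x' = x̄ + K·y = [-121/48, -125/32]
step 0: P' = (I − K·H)·P̄ = [119/48 147/32; 147/32 605/64]
step 1: x̄ = F·x = [1/4, 367/32]
step 1: P̄ = F·P·Fᵀ + Q = [7 83/8; 83/8 3989/64]
step 1: y = z − H·x̄ = [-415/32]
step 1: S = H·P̄·Hᵀ + R = [3189/64]
step 1: K = P̄·Hᵀ·S⁻¹ = [-232/3189; 887/1063]
step 1: x' = x̄ + K·y = [3806/3189, 688/1063]
step 1: P' = (I − K·H)·P̄ = [21482/3189 14244/1063; 14244/1063 29375/1063]

step 0: x' = [-121/48, -125/32], P' = [119/48 147/32; 147/32 605/64]
step 1: x' = [3806/3189, 688/1063], P' = [21482/3189 14244/1063; 14244/1063 29375/1063]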